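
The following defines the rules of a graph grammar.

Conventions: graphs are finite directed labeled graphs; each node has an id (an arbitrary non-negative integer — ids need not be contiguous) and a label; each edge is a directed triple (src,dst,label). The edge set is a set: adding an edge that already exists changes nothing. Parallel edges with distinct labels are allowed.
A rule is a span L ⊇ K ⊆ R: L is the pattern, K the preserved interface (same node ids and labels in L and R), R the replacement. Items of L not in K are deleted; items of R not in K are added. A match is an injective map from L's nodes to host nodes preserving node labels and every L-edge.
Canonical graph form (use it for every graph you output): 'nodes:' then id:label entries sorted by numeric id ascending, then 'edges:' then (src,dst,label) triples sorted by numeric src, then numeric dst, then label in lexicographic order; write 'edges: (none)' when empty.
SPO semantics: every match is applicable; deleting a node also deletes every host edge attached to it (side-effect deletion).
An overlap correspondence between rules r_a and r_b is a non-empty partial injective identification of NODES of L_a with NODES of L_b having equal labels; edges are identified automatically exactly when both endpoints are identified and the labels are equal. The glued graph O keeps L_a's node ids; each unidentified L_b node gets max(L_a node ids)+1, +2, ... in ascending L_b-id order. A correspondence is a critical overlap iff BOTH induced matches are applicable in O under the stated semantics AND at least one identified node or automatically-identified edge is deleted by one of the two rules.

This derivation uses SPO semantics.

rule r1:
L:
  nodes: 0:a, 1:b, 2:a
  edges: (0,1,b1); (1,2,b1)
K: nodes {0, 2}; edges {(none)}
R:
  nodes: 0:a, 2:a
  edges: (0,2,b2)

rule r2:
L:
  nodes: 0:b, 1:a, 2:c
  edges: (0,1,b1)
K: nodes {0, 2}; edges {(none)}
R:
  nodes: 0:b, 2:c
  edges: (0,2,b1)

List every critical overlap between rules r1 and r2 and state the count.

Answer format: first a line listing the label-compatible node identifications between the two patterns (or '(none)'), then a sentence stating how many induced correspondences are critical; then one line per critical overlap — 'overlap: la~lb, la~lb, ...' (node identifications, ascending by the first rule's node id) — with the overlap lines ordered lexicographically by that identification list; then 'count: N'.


label-compatible node identifications between L(r1) and L(r2): 0~1, 1~0, 2~1
5 of the induced correspondences are critical overlaps of r1 and r2.
overlap: 0~1
overlap: 0~1, 1~0
overlap: 1~0
overlap: 1~0, 2~1
overlap: 2~1
count: 5


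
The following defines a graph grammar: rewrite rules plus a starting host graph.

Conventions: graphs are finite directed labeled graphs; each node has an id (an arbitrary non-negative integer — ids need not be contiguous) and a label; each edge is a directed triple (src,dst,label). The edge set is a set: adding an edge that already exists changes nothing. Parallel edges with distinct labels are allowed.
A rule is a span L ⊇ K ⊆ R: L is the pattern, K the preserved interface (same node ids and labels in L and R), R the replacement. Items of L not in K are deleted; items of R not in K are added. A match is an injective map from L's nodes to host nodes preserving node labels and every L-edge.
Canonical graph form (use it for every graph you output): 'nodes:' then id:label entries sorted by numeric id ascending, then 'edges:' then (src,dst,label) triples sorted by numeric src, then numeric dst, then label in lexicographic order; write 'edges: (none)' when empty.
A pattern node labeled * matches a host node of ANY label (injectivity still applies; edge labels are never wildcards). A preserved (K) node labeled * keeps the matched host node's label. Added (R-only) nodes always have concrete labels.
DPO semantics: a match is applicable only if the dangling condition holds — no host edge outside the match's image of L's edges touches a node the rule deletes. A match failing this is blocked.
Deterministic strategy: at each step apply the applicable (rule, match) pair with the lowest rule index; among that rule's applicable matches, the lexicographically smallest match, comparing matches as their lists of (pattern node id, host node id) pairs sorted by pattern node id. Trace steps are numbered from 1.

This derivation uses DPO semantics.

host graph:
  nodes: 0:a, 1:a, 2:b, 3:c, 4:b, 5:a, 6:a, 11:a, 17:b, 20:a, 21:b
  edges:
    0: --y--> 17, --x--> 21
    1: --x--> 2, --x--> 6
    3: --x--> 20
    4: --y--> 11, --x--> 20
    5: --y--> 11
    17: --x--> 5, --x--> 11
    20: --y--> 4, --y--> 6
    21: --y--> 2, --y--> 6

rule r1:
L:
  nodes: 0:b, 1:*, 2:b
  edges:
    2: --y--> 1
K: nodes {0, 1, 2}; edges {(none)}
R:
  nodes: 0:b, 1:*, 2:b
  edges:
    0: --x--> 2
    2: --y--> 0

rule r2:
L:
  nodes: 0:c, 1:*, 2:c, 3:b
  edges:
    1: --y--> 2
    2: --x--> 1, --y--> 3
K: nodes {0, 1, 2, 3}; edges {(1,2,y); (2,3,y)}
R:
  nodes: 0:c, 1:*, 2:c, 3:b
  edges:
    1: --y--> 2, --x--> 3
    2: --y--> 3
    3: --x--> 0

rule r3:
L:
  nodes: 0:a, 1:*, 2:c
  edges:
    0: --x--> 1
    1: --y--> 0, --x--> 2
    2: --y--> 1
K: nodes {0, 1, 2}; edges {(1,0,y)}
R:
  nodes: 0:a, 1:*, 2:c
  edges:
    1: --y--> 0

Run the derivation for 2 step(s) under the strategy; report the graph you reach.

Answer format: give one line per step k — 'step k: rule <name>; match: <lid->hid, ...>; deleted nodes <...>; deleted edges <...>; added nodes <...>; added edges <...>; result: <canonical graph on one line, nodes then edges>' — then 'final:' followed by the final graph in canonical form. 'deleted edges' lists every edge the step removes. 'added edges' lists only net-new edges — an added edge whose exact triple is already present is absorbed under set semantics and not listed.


step 1: rule r1; match: 0->2, 1->6, 2->21; deleted nodes (none); deleted edges (21,6,y); added nodes (none); added edges (2,21,x); result: nodes: 0:a, 1:a, 2:b, 3:c, 4:b, 5:a, 6:a, 11:a, 17:b, 20:a, 21:b edges: (0,17,y); (0,21,x); (1,2,x); (1,6,x); (2,21,x); (3,20,x); (4,11,y); (4,20,x); (5,11,y); (17,5,x); (17,11,x); (20,4,y); (20,6,y); (21,2,y)
step 2: rule r1; match: 0->2, 1->11, 2->4; deleted nodes (none); deleted edges (4,11,y); added nodes (none); added edges (2,4,x); (4,2,y); result: nodes: 0:a, 1:a, 2:b, 3:c, 4:b, 5:a, 6:a, 11:a, 17:b, 20:a, 21:b edges: (0,17,y); (0,21,x); (1,2,x); (1,6,x); (2,4,x); (2,21,x); (3,20,x); (4,2,y); (4,20,x); (5,11,y); (17,5,x); (17,11,x); (20,4,y); (20,6,y); (21,2,y)
final:
nodes: 0:a, 1:a, 2:b, 3:c, 4:b, 5:a, 6:a, 11:a, 17:b, 20:a, 21:b
edges: (0,17,y); (0,21,x); (1,2,x); (1,6,x); (2,4,x); (2,21,x); (3,20,x); (4,2,y); (4,20,x); (5,11,y); (17,5,x); (17,11,x); (20,4,y); (20,6,y); (21,2,y)


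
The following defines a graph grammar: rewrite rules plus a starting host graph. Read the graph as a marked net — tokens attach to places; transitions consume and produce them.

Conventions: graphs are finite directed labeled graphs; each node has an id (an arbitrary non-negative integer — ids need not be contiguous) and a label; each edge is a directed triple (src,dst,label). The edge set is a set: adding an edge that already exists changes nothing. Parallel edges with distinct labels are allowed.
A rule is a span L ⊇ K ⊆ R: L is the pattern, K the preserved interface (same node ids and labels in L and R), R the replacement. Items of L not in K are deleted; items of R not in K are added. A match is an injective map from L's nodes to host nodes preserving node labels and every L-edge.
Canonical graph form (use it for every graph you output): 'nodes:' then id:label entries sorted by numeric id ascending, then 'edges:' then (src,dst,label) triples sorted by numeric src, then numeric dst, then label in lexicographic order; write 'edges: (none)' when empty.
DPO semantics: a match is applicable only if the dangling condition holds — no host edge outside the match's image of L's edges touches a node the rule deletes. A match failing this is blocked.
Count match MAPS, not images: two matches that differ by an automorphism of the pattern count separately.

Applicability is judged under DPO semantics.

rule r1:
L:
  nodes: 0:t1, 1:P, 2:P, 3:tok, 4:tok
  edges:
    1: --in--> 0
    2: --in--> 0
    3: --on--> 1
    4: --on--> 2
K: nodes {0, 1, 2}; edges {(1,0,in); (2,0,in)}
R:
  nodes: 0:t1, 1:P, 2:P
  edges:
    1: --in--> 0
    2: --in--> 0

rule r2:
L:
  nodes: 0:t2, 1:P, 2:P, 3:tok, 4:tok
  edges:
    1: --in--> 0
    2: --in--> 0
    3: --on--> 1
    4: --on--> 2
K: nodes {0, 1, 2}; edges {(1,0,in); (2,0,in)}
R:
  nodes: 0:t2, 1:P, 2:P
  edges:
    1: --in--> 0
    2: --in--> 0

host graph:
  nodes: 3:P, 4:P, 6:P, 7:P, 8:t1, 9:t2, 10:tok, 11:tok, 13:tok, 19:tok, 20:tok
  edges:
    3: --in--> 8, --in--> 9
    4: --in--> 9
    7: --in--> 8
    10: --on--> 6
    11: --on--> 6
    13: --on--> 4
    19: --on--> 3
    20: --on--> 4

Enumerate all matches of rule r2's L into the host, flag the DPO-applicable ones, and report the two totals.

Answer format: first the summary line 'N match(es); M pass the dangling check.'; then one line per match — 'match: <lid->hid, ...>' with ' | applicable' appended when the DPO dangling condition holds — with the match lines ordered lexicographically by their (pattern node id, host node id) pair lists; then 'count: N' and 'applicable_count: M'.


4 match(es); 4 pass the dangling check.
match: 0->9, 1->3, 2->4, 3->19, 4->13 | applicable
match: 0->9, 1->3, 2->4, 3->19, 4->20 | applicable
match: 0->9, 1->4, 2->3, 3->13, 4->19 | applicable
match: 0->9, 1->4, 2->3, 3->20, 4->19 | applicable
count: 4
applicable_count: 4


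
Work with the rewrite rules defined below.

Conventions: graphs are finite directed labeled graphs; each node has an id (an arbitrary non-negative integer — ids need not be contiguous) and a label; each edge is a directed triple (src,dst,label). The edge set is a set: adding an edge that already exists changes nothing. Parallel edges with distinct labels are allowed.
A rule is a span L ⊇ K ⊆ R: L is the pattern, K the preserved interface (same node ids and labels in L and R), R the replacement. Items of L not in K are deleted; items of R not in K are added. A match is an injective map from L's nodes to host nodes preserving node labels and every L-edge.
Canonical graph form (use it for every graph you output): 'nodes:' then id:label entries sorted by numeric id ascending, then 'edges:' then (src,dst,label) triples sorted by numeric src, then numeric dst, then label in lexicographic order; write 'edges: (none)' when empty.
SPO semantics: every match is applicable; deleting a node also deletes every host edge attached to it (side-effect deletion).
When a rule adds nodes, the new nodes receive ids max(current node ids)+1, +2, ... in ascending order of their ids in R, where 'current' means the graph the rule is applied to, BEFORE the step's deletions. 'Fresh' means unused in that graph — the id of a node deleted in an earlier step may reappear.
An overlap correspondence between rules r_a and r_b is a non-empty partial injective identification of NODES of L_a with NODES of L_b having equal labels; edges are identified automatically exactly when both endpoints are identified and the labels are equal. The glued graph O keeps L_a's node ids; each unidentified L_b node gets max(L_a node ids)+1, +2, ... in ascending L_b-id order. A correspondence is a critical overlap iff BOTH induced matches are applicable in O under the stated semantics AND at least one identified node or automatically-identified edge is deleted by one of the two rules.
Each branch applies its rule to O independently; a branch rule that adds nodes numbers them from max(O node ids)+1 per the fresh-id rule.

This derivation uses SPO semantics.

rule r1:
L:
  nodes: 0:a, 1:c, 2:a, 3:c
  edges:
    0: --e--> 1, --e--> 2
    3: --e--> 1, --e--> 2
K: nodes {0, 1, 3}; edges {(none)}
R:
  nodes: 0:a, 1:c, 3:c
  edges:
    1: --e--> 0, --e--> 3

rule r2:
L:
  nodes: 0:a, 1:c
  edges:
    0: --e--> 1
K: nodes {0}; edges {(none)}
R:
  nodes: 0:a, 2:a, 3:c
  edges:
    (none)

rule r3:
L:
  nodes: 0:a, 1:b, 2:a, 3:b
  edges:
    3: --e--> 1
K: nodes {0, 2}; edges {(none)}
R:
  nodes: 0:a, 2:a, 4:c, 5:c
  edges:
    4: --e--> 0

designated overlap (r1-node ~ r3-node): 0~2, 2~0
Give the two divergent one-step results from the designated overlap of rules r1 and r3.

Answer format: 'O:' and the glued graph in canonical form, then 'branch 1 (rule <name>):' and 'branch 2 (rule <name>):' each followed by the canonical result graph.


O:
nodes: 0:a, 1:c, 2:a, 3:c, 4:b, 5:b
edges: (0,1,e); (0,2,e); (3,1,e); (3,2,e); (5,4,e)
branch 1 (rule r1):
nodes: 0:a, 1:c, 3:c, 4:b, 5:b
edges: (1,0,e); (1,3,e); (5,4,e)
branch 2 (rule r3):
nodes: 0:a, 1:c, 2:a, 3:c, 6:c, 7:c
edges: (0,1,e); (0,2,e); (3,1,e); (3,2,e); (6,2,e)


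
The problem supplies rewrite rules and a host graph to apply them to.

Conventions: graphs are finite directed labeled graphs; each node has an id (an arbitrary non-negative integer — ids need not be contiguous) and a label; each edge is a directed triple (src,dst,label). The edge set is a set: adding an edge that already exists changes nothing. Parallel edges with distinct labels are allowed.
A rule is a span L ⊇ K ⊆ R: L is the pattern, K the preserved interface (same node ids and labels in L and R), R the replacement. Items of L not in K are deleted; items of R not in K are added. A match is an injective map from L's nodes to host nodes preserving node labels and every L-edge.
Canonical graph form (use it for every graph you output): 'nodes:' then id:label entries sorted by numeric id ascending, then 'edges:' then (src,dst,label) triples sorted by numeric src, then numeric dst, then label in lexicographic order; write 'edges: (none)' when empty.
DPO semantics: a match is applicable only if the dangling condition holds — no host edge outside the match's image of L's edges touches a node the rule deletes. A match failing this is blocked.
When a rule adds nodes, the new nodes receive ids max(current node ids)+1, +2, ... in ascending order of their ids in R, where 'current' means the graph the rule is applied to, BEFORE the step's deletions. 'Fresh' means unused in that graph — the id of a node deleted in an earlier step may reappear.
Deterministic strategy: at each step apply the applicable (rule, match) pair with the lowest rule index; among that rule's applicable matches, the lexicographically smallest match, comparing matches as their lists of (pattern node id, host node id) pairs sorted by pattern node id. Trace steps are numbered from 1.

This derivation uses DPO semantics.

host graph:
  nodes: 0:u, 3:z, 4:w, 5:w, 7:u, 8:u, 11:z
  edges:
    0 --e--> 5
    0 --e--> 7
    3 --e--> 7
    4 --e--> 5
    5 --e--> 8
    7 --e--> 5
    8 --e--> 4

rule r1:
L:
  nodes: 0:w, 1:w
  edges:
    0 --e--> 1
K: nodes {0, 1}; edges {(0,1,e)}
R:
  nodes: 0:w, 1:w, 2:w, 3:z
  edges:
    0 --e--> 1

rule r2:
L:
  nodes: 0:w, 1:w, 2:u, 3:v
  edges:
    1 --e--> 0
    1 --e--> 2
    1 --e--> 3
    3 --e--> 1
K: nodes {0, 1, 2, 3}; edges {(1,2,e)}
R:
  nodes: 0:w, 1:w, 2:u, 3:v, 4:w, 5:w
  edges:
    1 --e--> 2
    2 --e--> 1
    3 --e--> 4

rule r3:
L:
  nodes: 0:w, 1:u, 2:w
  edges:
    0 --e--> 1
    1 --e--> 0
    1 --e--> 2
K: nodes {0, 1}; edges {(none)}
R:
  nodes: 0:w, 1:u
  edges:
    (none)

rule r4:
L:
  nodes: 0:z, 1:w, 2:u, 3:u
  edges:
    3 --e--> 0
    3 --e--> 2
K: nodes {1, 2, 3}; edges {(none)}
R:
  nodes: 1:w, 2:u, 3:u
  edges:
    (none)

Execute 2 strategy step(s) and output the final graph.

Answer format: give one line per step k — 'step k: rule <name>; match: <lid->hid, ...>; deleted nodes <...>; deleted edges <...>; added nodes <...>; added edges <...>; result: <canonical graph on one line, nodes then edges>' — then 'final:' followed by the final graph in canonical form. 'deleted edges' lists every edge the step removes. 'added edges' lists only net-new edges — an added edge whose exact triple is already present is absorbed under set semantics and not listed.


step 1: rule r1; match: 0->4, 1->5; deleted nodes (none); deleted edges (none); added nodes 12, 13; added edges (none); result: nodes: 0:u, 3:z, 4:w, 5:w, 7:u, 8:u, 11:z, 12:w, 13:z edges: (0,5,e); (0,7,e); (3,7,e); (4,5,e); (5,8,e); (7,5,e); (8,4,e)
step 2: rule r1; match: 0->4, 1->5; deleted nodes (none); deleted edges (none); added nodes 14, 15; added edges (none); result: nodes: 0:u, 3:z, 4:w, 5:w, 7:u, 8:u, 11:z, 12:w, 13:z, 14:w, 15:z edges: (0,5,e); (0,7,e); (3,7,e); (4,5,e); (5,8,e); (7,5,e); (8,4,e)
final:
nodes: 0:u, 3:z, 4:w, 5:w, 7:u, 8:u, 11:z, 12:w, 13:z, 14:w, 15:z
edges: (0,5,e); (0,7,e); (3,7,e); (4,5,e); (5,8,e); (7,5,e); (8,4,e)


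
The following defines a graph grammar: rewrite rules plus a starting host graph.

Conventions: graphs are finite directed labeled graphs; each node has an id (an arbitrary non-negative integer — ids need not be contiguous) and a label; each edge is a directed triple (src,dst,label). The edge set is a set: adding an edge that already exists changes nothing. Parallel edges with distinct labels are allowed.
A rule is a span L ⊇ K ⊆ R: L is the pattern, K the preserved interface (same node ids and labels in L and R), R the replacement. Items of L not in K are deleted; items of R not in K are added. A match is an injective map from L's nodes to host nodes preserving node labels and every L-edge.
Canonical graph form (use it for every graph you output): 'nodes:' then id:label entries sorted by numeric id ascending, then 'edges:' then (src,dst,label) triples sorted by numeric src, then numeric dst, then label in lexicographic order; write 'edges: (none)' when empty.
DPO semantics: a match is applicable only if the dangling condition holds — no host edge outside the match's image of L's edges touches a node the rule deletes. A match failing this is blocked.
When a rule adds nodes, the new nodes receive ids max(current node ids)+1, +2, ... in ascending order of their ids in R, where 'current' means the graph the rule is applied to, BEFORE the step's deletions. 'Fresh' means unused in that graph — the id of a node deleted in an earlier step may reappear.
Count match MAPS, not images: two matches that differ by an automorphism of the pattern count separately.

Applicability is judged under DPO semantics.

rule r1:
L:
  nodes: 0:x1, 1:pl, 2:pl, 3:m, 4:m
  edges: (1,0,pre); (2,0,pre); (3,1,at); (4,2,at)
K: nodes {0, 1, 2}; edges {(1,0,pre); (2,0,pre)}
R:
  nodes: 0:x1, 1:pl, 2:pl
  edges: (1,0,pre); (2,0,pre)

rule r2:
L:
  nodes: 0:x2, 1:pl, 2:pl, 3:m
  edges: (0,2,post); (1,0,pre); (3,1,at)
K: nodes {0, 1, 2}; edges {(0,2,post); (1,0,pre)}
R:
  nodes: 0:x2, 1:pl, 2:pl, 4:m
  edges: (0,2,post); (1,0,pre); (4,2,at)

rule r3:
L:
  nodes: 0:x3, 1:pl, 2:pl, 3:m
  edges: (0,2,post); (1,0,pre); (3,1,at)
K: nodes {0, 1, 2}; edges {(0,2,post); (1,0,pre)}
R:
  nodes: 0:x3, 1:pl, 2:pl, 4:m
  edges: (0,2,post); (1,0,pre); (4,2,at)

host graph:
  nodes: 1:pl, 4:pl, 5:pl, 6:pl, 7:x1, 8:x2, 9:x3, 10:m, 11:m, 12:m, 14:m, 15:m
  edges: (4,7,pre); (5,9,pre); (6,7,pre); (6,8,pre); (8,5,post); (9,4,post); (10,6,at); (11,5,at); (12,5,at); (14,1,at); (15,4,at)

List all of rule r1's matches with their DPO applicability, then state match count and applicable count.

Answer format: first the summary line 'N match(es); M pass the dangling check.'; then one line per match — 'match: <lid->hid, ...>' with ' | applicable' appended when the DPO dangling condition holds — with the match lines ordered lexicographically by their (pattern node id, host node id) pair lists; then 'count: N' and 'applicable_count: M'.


2 match(es); 2 pass the dangling check.
match: 0->7, 1->4, 2->6, 3->15, 4->10 | applicable
match: 0->7, 1->6, 2->4, 3->10, 4->15 | applicable
count: 2
applicable_count: 2


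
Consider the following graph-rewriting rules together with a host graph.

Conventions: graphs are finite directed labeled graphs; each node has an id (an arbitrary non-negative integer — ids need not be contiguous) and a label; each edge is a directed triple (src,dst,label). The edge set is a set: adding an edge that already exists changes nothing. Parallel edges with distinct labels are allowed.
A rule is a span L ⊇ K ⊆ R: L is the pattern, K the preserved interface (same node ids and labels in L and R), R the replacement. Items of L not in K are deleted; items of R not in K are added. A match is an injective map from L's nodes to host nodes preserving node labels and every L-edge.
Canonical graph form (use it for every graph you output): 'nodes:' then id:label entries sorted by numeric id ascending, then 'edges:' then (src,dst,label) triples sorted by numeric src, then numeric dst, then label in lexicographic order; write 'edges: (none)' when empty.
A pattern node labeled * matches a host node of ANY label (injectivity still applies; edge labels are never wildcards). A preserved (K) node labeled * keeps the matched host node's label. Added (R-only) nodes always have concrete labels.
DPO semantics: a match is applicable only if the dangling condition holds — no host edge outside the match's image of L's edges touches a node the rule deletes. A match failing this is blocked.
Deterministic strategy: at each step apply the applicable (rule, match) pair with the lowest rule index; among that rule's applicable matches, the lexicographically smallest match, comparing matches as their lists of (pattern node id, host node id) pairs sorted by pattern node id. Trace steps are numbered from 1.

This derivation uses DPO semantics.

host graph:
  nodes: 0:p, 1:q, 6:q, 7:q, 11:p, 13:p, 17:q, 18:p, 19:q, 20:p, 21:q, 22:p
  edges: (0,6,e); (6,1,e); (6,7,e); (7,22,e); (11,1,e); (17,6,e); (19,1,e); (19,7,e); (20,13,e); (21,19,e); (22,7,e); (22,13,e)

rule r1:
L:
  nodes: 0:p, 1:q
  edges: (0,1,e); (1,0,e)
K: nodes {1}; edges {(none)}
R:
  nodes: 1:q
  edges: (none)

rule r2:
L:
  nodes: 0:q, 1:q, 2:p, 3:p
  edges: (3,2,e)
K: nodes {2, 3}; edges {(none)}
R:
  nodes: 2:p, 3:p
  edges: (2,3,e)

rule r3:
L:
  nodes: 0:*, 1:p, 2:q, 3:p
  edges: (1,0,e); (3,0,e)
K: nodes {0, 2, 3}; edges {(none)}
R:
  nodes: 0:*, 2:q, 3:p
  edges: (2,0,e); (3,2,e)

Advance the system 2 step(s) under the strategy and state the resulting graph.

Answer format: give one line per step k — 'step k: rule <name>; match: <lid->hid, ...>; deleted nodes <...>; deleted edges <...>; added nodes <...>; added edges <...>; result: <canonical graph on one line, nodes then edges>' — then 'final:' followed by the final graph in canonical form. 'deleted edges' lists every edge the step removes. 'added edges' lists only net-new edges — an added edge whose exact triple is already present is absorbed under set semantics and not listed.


step 1: rule r3; match: 0->13, 1->20, 2->1, 3->22; deleted nodes 20; deleted edges (20,13,e); (22,13,e); added nodes (none); added edges (1,13,e); (22,1,e); result: nodes: 0:p, 1:q, 6:q, 7:q, 11:p, 13:p, 17:q, 18:p, 19:q, 21:q, 22:p edges: (0,6,e); (1,13,e); (6,1,e); (6,7,e); (7,22,e); (11,1,e); (17,6,e); (19,1,e); (19,7,e); (21,19,e); (22,1,e); (22,7,e)
step 2: rule r3; match: 0->1, 1->11, 2->6, 3->22; deleted nodes 11; deleted edges (11,1,e); (22,1,e); added nodes (none); added edges (22,6,e); result: nodes: 0:p, 1:q, 6:q, 7:q, 13:p, 17:q, 18:p, 19:q, 21:q, 22:p edges: (0,6,e); (1,13,e); (6,1,e); (6,7,e); (7,22,e); (17,6,e); (19,1,e); (19,7,e); (21,19,e); (22,6,e); (22,7,e)
final:
nodes: 0:p, 1:q, 6:q, 7:q, 13:p, 17:q, 18:p, 19:q, 21:q, 22:p
edges: (0,6,e); (1,13,e); (6,1,e); (6,7,e); (7,22,e); (17,6,e); (19,1,e); (19,7,e); (21,19,e); (22,6,e); (22,7,e)


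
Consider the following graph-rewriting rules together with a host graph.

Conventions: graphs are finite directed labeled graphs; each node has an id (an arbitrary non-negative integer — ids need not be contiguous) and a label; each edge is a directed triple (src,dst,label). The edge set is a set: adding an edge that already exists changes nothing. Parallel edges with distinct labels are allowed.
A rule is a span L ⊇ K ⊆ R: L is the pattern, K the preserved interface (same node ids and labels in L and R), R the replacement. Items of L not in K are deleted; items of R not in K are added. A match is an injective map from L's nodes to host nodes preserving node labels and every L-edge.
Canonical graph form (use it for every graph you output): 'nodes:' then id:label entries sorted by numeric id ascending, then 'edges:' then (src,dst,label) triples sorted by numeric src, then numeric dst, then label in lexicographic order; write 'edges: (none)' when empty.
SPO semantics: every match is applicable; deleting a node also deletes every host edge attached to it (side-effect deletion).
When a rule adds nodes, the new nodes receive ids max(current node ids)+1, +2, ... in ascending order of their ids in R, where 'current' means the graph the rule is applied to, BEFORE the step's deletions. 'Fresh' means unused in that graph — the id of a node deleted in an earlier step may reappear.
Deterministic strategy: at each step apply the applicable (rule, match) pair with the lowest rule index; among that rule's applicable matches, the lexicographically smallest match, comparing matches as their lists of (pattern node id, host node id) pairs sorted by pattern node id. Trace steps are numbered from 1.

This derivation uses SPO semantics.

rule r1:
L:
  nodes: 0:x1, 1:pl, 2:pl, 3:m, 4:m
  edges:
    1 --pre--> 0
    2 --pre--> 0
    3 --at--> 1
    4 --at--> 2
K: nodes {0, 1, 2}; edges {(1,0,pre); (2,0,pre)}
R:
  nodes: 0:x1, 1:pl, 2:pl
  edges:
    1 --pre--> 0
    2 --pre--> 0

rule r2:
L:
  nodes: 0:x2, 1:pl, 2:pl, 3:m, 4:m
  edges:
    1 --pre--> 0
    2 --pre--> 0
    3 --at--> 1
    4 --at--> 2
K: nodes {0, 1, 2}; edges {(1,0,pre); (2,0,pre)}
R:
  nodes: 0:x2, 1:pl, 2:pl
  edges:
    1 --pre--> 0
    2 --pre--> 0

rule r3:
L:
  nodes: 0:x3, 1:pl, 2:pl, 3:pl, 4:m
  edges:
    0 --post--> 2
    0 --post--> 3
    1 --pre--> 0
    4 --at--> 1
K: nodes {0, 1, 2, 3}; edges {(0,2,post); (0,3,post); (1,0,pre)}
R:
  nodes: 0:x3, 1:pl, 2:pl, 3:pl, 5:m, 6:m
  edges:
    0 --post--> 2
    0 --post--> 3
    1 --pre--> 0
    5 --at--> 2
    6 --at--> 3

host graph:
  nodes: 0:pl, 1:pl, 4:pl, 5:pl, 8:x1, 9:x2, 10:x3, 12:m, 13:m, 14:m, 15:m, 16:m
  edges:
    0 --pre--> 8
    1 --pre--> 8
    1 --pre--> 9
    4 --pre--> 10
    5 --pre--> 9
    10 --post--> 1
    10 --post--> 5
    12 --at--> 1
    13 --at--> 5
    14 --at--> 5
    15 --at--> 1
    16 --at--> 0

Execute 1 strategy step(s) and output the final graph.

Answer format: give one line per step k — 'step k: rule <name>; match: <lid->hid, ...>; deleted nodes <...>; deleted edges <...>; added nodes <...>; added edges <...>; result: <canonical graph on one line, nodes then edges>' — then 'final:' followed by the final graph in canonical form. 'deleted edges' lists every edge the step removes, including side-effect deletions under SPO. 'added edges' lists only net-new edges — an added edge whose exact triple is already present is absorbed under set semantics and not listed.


step 1: rule r1; match: 0->8, 1->0, 2->1, 3->16, 4->12; deleted nodes 12, 16; deleted edges (12,1,at); (16,0,at); added nodes (none); added edges (none); result: nodes: 0:pl, 1:pl, 4:pl, 5:pl, 8:x1, 9:x2, 10:x3, 13:m, 14:m, 15:m edges: (0,8,pre); (1,8,pre); (1,9,pre); (4,10,pre); (5,9,pre); (10,1,post); (10,5,post); (13,5,at); (14,5,at); (15,1,at)
final:
nodes: 0:pl, 1:pl, 4:pl, 5:pl, 8:x1, 9:x2, 10:x3, 13:m, 14:m, 15:m
edges: (0,8,pre); (1,8,pre); (1,9,pre); (4,10,pre); (5,9,pre); (10,1,post); (10,5,post); (13,5,at); (14,5,at); (15,1,at)


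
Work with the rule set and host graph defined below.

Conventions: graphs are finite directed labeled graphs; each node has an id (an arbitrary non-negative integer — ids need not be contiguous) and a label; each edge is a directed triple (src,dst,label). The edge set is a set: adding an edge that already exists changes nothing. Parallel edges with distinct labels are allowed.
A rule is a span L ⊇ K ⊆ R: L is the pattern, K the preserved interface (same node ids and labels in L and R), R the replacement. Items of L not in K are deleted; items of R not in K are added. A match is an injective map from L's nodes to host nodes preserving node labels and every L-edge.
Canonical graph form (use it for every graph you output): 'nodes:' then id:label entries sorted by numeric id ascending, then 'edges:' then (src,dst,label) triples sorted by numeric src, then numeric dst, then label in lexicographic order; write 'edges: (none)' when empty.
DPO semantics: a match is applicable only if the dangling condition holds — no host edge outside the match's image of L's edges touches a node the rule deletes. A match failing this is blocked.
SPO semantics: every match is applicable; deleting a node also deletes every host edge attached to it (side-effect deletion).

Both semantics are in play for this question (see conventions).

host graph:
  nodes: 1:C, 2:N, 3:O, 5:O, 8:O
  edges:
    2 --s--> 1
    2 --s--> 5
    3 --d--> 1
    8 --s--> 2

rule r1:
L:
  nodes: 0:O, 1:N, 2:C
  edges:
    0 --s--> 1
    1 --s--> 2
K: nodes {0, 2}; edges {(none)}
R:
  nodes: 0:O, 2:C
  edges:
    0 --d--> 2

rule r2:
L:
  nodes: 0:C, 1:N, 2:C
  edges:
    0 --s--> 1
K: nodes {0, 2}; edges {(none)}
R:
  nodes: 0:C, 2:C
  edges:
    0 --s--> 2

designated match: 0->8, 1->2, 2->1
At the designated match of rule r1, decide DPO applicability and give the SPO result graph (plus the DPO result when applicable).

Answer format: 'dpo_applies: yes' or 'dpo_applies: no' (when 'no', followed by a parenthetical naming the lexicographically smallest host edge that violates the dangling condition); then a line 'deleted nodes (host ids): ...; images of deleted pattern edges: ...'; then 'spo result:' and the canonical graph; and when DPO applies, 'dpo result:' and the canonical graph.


dpo_applies: no
(the rule deletes node 2, which keeps host edge (2,5,s) outside the match image — the dangling condition fails, DPO blocks; SPO proceeds and side-deletes such edges)
deleted nodes (host ids): 2; images of deleted pattern edges: (2,1,s); (8,2,s)
spo result:
nodes: 1:C, 3:O, 5:O, 8:O
edges: (3,1,d); (8,1,d)


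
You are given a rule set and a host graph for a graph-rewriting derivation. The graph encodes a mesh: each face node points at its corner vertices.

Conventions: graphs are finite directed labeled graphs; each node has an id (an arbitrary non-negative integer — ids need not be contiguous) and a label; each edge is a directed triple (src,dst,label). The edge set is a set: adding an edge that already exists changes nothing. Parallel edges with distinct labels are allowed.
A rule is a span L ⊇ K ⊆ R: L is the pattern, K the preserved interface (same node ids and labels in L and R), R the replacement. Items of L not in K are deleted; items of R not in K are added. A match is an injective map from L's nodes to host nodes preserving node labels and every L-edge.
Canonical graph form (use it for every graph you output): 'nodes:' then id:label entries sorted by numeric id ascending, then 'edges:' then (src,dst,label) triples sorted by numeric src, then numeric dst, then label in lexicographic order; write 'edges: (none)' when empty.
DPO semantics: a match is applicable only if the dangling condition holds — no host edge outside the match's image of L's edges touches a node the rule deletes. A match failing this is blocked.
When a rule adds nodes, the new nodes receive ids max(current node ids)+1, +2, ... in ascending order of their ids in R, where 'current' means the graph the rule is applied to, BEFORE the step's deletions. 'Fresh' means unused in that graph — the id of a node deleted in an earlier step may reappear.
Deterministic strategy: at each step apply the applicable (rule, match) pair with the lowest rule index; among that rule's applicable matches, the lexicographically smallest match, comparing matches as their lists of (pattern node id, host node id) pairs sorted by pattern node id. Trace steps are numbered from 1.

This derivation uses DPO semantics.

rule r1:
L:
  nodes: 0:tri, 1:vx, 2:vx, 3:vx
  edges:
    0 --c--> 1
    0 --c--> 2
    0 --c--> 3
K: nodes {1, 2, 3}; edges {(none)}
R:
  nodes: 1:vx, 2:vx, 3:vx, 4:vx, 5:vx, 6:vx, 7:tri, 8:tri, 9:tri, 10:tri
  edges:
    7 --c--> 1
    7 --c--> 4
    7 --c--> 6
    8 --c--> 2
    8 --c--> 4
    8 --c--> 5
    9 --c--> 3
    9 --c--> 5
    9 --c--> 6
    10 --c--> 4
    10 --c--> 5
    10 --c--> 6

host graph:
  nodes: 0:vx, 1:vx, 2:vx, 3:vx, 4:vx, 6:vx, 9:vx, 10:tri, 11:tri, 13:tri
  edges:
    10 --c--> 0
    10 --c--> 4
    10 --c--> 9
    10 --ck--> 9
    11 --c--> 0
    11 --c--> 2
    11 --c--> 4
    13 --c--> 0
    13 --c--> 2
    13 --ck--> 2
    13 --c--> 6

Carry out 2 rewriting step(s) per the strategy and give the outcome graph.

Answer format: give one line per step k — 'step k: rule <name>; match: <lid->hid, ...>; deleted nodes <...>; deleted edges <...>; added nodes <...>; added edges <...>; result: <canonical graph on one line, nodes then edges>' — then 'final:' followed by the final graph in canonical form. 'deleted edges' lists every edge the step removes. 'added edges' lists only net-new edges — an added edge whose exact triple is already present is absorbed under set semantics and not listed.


step 1: rule r1; match: 0->11, 1->0, 2->2, 3->4; deleted nodes 11; deleted edges (11,0,c); (11,2,c); (11,4,c); added nodes 14, 15, 16, 17, 18, 19, 20; added edges (17,0,c); (17,14,c); (17,16,c); (18,2,c); (18,14,c); (18,15,c); (19,4,c); (19,15,c); (19,16,c); (20,14,c); (20,15,c); (20,16,c); result: nodes: 0:vx, 1:vx, 2:vx, 3:vx, 4:vx, 6:vx, 9:vx, 10:tri, 13:tri, 14:vx, 15:vx, 16:vx, 17:tri, 18:tri, 19:tri, 20:tri edges: (10,0,c); (10,4,c); (10,9,c); (10,9,ck); (13,0,c); (13,2,c); (13,2,ck); (13,6,c); (17,0,c); (17,14,c); (17,16,c); (18,2,c); (18,14,c); (18,15,c); (19,4,c); (19,15,c); (19,16,c); (20,14,c); (20,15,c); (20,16,c)
step 2: rule r1; match: 0->17, 1->0, 2->14, 3->16; deleted nodes 17; deleted edges (17,0,c); (17,14,c); (17,16,c); added nodes 21, 22, 23, 24, 25, 26, 27; added edges (24,0,c); (24,21,c); (24,23,c); (25,14,c); (25,21,c); (25,22,c); (26,16,c); (26,22,c); (26,23,c); (27,21,c); (27,22,c); (27,23,c); result: nodes: 0:vx, 1:vx, 2:vx, 3:vx, 4:vx, 6:vx, 9:vx, 10:tri, 13:tri, 14:vx, 15:vx, 16:vx, 18:tri, 19:tri, 20:tri, 21:vx, 22:vx, 23:vx, 24:tri, 25:tri, 26:tri, 27:tri edges: (10,0,c); (10,4,c); (10,9,c); (10,9,ck); (13,0,c); (13,2,c); (13,2,ck); (13,6,c); (18,2,c); (18,14,c); (18,15,c); (19,4,c); (19,15,c); (19,16,c); (20,14,c); (20,15,c); (20,16,c); (24,0,c); (24,21,c); (24,23,c); (25,14,c); (25,21,c); (25,22,c); (26,16,c); (26,22,c); (26,23,c); (27,21,c); (27,22,c); (27,23,c)
final:
nodes: 0:vx, 1:vx, 2:vx, 3:vx, 4:vx, 6:vx, 9:vx, 10:tri, 13:tri, 14:vx, 15:vx, 16:vx, 18:tri, 19:tri, 20:tri, 21:vx, 22:vx, 23:vx, 24:tri, 25:tri, 26:tri, 27:tri
edges: (10,0,c); (10,4,c); (10,9,c); (10,9,ck); (13,0,c); (13,2,c); (13,2,ck); (13,6,c); (18,2,c); (18,14,c); (18,15,c); (19,4,c); (19,15,c); (19,16,c); (20,14,c); (20,15,c); (20,16,c); (24,0,c); (24,21,c); (24,23,c); (25,14,c); (25,21,c); (25,22,c); (26,16,c); (26,22,c); (26,23,c); (27,21,c); (27,22,c); (27,23,c)


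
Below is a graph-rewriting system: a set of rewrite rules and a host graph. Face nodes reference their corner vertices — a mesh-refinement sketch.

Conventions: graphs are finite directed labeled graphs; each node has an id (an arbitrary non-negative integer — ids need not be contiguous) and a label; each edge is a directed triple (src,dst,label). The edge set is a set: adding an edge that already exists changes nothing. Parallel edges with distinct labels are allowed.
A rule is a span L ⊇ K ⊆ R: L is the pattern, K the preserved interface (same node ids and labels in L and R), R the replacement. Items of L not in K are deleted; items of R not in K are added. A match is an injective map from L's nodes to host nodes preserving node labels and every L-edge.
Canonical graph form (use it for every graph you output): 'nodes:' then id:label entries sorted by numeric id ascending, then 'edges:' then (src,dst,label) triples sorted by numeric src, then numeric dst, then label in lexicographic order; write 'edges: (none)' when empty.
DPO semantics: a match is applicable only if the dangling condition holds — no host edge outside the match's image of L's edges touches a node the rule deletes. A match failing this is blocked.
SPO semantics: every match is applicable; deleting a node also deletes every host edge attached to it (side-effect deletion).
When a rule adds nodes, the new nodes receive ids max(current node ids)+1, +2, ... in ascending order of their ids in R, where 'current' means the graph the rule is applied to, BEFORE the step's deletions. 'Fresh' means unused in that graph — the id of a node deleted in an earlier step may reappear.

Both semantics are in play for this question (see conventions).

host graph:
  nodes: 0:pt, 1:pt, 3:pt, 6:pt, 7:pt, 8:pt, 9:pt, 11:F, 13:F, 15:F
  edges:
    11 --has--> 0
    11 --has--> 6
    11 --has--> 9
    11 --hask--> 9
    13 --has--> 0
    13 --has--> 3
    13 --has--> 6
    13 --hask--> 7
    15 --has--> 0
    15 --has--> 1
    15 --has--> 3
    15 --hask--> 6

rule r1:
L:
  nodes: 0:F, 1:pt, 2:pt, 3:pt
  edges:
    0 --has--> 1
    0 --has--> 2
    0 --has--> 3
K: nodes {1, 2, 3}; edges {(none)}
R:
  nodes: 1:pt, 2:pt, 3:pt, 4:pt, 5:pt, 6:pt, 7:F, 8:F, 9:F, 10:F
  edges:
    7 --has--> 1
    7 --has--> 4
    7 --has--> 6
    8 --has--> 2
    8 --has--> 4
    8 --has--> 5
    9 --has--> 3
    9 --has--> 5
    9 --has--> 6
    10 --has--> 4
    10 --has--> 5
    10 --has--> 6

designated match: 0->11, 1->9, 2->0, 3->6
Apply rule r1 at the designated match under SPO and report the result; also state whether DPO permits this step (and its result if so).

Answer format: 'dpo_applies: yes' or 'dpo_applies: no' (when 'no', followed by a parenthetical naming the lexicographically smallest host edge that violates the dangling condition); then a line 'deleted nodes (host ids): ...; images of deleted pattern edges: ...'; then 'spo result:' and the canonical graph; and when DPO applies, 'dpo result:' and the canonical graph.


dpo_applies: no
(the rule deletes node 11, which keeps host edge (11,9,hask) outside the match image — the dangling condition fails, DPO blocks; SPO proceeds and side-deletes such edges)
deleted nodes (host ids): 11; images of deleted pattern edges: (11,0,has); (11,6,has); (11,9,has)
spo result:
nodes: 0:pt, 1:pt, 3:pt, 6:pt, 7:pt, 8:pt, 9:pt, 13:F, 15:F, 16:pt, 17:pt, 18:pt, 19:F, 20:F, 21:F, 22:F
edges: (13,0,has); (13,3,has); (13,6,has); (13,7,hask); (15,0,has); (15,1,has); (15,3,has); (15,6,hask); (19,9,has); (19,16,has); (19,18,has); (20,0,has); (20,16,has); (20,17,has); (21,6,has); (21,17,has); (21,18,has); (22,16,has); (22,17,has); (22,18,has)


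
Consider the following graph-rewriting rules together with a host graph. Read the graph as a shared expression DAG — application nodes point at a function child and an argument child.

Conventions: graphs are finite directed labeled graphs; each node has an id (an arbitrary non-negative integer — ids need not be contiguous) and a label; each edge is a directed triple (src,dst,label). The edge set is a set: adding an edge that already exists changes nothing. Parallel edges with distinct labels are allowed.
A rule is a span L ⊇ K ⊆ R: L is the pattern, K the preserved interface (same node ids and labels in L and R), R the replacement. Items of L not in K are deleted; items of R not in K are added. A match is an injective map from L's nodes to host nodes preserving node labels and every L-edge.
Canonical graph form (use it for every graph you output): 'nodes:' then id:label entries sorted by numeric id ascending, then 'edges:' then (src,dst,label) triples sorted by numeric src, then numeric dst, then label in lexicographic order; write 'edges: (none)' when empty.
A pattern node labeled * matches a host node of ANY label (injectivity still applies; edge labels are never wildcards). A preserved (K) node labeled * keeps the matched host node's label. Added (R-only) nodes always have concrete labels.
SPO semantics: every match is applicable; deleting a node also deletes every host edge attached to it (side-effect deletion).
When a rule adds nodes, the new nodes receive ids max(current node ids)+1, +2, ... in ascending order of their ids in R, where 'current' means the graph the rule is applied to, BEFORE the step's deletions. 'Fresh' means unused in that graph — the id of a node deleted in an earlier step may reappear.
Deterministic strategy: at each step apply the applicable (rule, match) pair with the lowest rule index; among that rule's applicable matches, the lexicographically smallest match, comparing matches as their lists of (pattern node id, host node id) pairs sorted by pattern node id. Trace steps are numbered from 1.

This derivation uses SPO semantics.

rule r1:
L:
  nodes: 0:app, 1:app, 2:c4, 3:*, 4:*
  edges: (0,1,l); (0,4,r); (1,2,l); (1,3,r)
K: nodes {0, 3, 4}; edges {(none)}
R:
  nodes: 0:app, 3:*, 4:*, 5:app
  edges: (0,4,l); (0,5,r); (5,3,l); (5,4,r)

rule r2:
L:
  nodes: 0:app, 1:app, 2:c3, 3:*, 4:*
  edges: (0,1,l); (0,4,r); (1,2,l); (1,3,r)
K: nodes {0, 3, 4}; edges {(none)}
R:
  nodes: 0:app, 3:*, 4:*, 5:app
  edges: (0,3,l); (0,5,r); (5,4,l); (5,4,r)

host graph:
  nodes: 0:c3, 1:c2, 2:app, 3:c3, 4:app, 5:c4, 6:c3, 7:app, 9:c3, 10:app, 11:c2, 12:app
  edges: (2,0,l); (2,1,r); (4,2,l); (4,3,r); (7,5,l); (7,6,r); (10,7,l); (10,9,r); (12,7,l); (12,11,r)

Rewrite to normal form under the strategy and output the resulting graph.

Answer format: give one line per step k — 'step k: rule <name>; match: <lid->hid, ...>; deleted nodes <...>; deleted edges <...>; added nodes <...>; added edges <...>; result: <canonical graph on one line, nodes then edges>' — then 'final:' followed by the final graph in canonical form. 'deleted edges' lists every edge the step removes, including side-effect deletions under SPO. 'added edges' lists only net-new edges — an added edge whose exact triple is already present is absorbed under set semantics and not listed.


step 1: rule r1; match: 0->10, 1->7, 2->5, 3->6, 4->9; deleted nodes 5, 7; deleted edges (7,5,l); (7,6,r); (10,7,l); (10,9,r); (12,7,l); added nodes 13; added edges (10,9,l); (10,13,r); (13,6,l); (13,9,r); result: nodes: 0:c3, 1:c2, 2:app, 3:c3, 4:app, 6:c3, 9:c3, 10:app, 11:c2, 12:app, 13:app edges: (2,0,l); (2,1,r); (4,2,l); (4,3,r); (10,9,l); (10,13,r); (12,11,r); (13,6,l); (13,9,r)
step 2: rule r2; match: 0->4, 1->2, 2->0, 3->1, 4->3; deleted nodes 0, 2; deleted edges (2,0,l); (2,1,r); (4,2,l); (4,3,r); added nodes 14; added edges (4,1,l); (4,14,r); (14,3,l); (14,3,r); result: nodes: 1:c2, 3:c3, 4:app, 6:c3, 9:c3, 10:app, 11:c2, 12:app, 13:app, 14:app edges: (4,1,l); (4,14,r); (10,9,l); (10,13,r); (12,11,r); (13,6,l); (13,9,r); (14,3,l); (14,3,r)
final:
nodes: 1:c2, 3:c3, 4:app, 6:c3, 9:c3, 10:app, 11:c2, 12:app, 13:app, 14:app
edges: (4,1,l); (4,14,r); (10,9,l); (10,13,r); (12,11,r); (13,6,l); (13,9,r); (14,3,l); (14,3,r)
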